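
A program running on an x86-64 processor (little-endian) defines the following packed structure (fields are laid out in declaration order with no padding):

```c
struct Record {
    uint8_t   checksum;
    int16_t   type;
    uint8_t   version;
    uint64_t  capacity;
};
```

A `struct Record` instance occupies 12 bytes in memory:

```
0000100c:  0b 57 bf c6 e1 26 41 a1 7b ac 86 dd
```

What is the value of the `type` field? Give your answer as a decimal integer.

`type` follows `checksum` (1 byte), so it starts at byte offset 1 and occupies 2 bytes.
Bytes at offsets 1..2: 57 BF.
Little-endian: lowest address holds the least-significant byte.
Reassemble most-significant byte first: BF 57 → 0xBF57.
Top bit is set, so as a signed 16-bit value this is 0xBF57 − 2^16 = -16553.

-16553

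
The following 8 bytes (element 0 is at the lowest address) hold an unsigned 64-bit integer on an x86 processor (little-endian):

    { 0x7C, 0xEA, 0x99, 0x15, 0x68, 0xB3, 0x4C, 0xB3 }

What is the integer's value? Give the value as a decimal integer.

Little-endian stores the least-significant byte at the lowest address.
Reassemble most-significant byte first: B3 4C B3 68 15 99 EA 7C → 0xB34CB3681599EA7C.
0xB34CB3681599EA7C = 12919898690639489660.

12919898690639489660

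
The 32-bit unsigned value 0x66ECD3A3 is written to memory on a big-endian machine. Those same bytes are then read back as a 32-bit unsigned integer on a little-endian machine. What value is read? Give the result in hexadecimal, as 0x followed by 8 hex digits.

Stored big-endian, the bytes at ascending addresses are 66 EC D3 A3.
Read back as little-endian, the first byte is least significant, giving 0xA3D3EC66.

0xA3D3EC66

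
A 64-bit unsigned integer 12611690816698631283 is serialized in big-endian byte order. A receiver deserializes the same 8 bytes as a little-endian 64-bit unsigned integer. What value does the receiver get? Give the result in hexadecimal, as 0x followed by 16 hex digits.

0x73C4606AFAB905AF

12611690816698631283 in 64-bit hexadecimal is 0xAF05B9FA6A60C473.
Stored big-endian, the bytes at ascending addresses are AF 05 B9 FA 6A 60 C4 73.
Read back as little-endian, the first byte is least significant, giving 0x73C4606AFAB905AF.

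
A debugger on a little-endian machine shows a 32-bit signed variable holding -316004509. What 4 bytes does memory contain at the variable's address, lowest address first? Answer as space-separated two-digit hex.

Two's complement of -316004509 in 32 bits: 316004509 = 0x12D5D89D; invert → 0xED2A2762; add 1 → 0xED2A2763.
Split into bytes (most-significant first): ED 2A 27 63.
In little-endian order the low byte comes first in memory.
So at ascending addresses the bytes are 63 27 2A ED.

63 27 2A ED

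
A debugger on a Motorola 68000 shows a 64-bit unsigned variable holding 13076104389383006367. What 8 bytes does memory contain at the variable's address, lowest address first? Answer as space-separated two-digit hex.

B5 77 A7 A9 77 19 A8 9F

13076104389383006367 in hexadecimal, padded to 64 bits, is 0xB577A7A97719A89F.
Split into bytes (most-significant first): B5 77 A7 A9 77 19 A8 9F.
Big-endian stores the most-significant byte at the lowest address.
So the memory order matches the most-significant-first order: B5 77 A7 A9 77 19 A8 9F.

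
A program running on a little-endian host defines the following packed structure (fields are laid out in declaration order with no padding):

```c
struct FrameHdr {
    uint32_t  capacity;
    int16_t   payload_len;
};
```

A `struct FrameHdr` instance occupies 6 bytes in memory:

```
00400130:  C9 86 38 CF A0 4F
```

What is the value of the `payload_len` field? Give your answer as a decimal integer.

20384

`payload_len` follows `capacity` (4 bytes), so it starts at byte offset 4 and occupies 2 bytes.
Bytes at offsets 4..5: A0 4F.
In little-endian order the low byte comes first in memory.
Reassemble most-significant byte first: 4F A0 → 0x4FA0.
0x4FA0 = 20384.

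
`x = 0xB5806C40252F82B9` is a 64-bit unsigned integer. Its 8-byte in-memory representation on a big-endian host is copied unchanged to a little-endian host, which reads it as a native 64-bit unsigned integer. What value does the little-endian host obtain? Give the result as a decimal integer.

Stored big-endian, the bytes at ascending addresses are B5 80 6C 40 25 2F 82 B9.
Read back as little-endian, the first byte is least significant, giving 0xB9822F25406C80B5.
0xB9822F25406C80B5 = 13367298481030201525.

13367298481030201525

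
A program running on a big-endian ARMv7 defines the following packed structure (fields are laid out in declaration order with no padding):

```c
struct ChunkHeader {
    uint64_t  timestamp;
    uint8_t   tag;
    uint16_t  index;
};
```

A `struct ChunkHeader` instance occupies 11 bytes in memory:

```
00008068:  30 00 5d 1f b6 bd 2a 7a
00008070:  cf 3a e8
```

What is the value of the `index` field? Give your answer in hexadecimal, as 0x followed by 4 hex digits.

0x3AE8

`index` follows `timestamp` (8 B), `tag` (1 B), so it starts at offset 8 + 1 = 9 and occupies 2 bytes.
Bytes at offsets 9..10: 3A E8.
Big-endian: lowest address holds the most-significant byte.
The bytes are already most-significant first: 0x3AE8.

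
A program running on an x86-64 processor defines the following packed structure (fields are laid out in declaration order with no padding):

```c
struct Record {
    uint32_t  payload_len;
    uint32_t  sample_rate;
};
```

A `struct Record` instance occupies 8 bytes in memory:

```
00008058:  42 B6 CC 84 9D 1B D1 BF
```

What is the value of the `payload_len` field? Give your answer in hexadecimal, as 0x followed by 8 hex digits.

`payload_len` is the first field, at byte offset 0, occupying 4 bytes.
Bytes at offsets 0..3: 42 B6 CC 84.
In little-endian order the low byte comes first in memory.
Reassemble most-significant byte first: 84 CC B6 42 → 0x84CCB642.

0x84CCB642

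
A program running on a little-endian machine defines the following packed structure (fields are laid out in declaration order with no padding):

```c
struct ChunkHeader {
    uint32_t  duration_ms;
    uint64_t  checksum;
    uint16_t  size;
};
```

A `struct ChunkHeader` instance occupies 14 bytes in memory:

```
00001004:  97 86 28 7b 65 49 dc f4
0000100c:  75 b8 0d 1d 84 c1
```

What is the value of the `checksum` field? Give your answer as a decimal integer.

2093532218555910501

`checksum` follows `duration_ms` (4 bytes), so it starts at byte offset 4 and occupies 8 bytes.
Bytes at offsets 4..11: 65 49 DC F4 75 B8 0D 1D.
Little-endian stores the least-significant byte at the lowest address.
Reassemble most-significant byte first: 1D 0D B8 75 F4 DC 49 65 → 0x1D0DB875F4DC4965.
0x1D0DB875F4DC4965 = 2093532218555910501.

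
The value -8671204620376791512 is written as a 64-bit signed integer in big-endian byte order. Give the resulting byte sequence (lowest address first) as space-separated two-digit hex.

Two's complement of -8671204620376791512 in 64 bits: 8671204620376791512 = 0x78564EA90448D9D8; invert → 0x87A9B156FBB72627; add 1 → 0x87A9B156FBB72628.
Split into bytes (most-significant first): 87 A9 B1 56 FB B7 26 28.
In big-endian order the high byte comes first in memory.
So the memory order matches the most-significant-first order: 87 A9 B1 56 FB B7 26 28.

87 A9 B1 56 FB B7 26 28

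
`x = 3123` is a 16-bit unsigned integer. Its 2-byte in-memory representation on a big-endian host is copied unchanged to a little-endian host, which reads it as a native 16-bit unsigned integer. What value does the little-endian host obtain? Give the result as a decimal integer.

3123 in 16-bit hexadecimal is 0x0C33.
Stored big-endian, the bytes at ascending addresses are 0C 33.
Read back as little-endian, the first byte is least significant, giving 0x330C.
0x330C = 13068.

13068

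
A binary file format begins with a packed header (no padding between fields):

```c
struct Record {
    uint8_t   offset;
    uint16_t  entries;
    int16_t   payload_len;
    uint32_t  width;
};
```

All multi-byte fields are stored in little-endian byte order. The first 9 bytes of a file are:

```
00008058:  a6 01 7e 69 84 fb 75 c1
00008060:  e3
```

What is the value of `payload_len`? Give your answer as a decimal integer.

`payload_len` follows `offset` (1 B), `entries` (2 B), so it starts at offset 1 + 2 = 3 and occupies 2 bytes.
Bytes at offsets 3..4: 69 84.
In little-endian order the low byte comes first in memory.
Reassemble most-significant byte first: 84 69 → 0x8469.
Top bit is set, so as a signed 16-bit value this is 0x8469 − 2^16 = -31639.

-31639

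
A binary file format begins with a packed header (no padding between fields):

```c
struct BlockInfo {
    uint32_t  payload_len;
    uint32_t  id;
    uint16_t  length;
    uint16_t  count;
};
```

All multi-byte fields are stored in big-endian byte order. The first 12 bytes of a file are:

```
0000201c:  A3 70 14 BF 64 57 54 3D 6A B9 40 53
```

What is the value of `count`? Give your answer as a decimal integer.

16467

`count` follows `payload_len` (4 B), `id` (4 B), `length` (2 B), so it starts at offset 4 + 4 + 2 = 10 and occupies 2 bytes.
Bytes at offsets 10..11: 40 53.
In big-endian order the high byte comes first in memory.
The bytes are already most-significant first: 0x4053.
0x4053 = 16467.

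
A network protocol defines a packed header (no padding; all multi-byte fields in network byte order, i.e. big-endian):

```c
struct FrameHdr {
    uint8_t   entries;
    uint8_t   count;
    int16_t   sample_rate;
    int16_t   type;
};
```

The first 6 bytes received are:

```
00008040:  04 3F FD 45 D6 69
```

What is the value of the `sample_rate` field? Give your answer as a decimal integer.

`sample_rate` follows `entries` (1 B), `count` (1 B), so it starts at offset 1 + 1 = 2 and occupies 2 bytes.
Bytes at offsets 2..3: FD 45.
Big-endian stores the most-significant byte at the lowest address.
The bytes are already most-significant first: 0xFD45.
Top bit is set, so as a signed 16-bit value this is 0xFD45 − 2^16 = -699.

-699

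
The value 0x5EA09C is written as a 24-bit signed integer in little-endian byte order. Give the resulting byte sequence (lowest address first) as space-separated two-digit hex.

9C A0 5E

Split into bytes (most-significant first): 5E A0 9C.
Little-endian stores the least-significant byte at the lowest address.
So at ascending addresses the bytes are 9C A0 5E.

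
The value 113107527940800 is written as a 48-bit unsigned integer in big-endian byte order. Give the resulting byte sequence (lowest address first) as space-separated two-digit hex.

113107527940800 in hexadecimal, padded to 48 bits, is 0x66DEE6063AC0.
Split into bytes (most-significant first): 66 DE E6 06 3A C0.
Big-endian stores the most-significant byte at the lowest address.
So the memory order matches the most-significant-first order: 66 DE E6 06 3A C0.

66 DE E6 06 3A C0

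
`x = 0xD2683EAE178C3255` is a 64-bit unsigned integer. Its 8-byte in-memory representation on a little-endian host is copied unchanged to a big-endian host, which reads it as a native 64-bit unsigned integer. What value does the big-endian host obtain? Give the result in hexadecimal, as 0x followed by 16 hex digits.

0x55328C17AE3E68D2

Stored little-endian, the bytes at ascending addresses are 55 32 8C 17 AE 3E 68 D2.
Read back as big-endian, the last byte is least significant, giving 0x55328C17AE3E68D2.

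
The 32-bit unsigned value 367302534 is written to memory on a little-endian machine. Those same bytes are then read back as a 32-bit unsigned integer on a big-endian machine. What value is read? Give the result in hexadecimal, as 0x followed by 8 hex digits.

0x8697E415

367302534 in 32-bit hexadecimal is 0x15E49786.
Stored little-endian, the bytes at ascending addresses are 86 97 E4 15.
Read back as big-endian, the last byte is least significant, giving 0x8697E415.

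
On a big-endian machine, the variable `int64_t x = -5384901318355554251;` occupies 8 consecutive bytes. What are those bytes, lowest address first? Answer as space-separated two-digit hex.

Two's complement of -5384901318355554251 in 64 bits: 5384901318355554251 = 0x4ABB0337F71D8FCB; invert → 0xB544FCC808E27034; add 1 → 0xB544FCC808E27035.
Split into bytes (most-significant first): B5 44 FC C8 08 E2 70 35.
In big-endian order the high byte comes first in memory.
So the memory order matches the most-significant-first order: B5 44 FC C8 08 E2 70 35.

B5 44 FC C8 08 E2 70 35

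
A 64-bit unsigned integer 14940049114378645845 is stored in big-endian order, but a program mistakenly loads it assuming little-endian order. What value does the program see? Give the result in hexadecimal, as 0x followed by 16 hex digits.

0x55B16D8583B755CF

14940049114378645845 in 64-bit hexadecimal is 0xCF55B783856DB155.
Stored big-endian, the bytes at ascending addresses are CF 55 B7 83 85 6D B1 55.
Read back as little-endian, the first byte is least significant, giving 0x55B16D8583B755CF.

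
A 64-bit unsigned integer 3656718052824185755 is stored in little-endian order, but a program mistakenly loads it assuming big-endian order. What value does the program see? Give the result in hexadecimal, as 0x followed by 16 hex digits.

0x9BFB57E6B145BF32

3656718052824185755 in 64-bit hexadecimal is 0x32BF45B1E657FB9B.
Stored little-endian, the bytes at ascending addresses are 9B FB 57 E6 B1 45 BF 32.
Read back as big-endian, the last byte is least significant, giving 0x9BFB57E6B145BF32.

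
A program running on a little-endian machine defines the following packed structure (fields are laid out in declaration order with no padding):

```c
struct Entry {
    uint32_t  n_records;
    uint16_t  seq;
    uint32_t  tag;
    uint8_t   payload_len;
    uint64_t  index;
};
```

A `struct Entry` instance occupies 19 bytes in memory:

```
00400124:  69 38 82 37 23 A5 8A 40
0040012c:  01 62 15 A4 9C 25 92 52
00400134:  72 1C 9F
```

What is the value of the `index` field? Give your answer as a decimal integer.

`index` follows `n_records` (4 B), `seq` (2 B), `tag` (4 B), `payload_len` (1 B), so it starts at offset 4 + 2 + 4 + 1 = 11 and occupies 8 bytes.
Bytes at offsets 11..18: A4 9C 25 92 52 72 1C 9F.
Little-endian: lowest address holds the least-significant byte.
Reassemble most-significant byte first: 9F 1C 72 52 92 25 9C A4 → 0x9F1C725292259CA4.
0x9F1C725292259CA4 = 11465164450343263396.

11465164450343263396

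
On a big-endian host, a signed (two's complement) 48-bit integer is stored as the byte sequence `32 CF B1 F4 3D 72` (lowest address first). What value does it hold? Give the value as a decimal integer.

55867625192818

Big-endian stores the most-significant byte at the lowest address.
The bytes are already most-significant first: 0x32CFB1F43D72.
0x32CFB1F43D72 = 55867625192818.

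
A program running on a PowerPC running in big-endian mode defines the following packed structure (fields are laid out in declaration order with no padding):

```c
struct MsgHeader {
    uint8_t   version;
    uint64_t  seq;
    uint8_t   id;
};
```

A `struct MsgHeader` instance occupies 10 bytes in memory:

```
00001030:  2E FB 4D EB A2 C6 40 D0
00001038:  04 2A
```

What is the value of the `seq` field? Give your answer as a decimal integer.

18108388761069998084

`seq` follows `version` (1 byte), so it starts at byte offset 1 and occupies 8 bytes.
Bytes at offsets 1..8: FB 4D EB A2 C6 40 D0 04.
Big-endian stores the most-significant byte at the lowest address.
The bytes are already most-significant first: 0xFB4DEBA2C640D004.
0xFB4DEBA2C640D004 = 18108388761069998084.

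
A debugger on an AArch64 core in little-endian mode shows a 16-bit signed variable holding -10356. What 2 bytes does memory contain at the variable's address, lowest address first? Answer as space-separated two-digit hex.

8C D7

Two's complement of -10356 in 16 bits: 10356 = 0x2874; invert → 0xD78B; add 1 → 0xD78C.
Split into bytes (most-significant first): D7 8C.
Little-endian stores the least-significant byte at the lowest address.
So at ascending addresses the bytes are 8C D7.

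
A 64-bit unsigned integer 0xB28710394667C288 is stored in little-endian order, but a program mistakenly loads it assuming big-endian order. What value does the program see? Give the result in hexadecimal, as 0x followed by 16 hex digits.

0x88C26746391087B2

Stored little-endian, the bytes at ascending addresses are 88 C2 67 46 39 10 87 B2.
Read back as big-endian, the last byte is least significant, giving 0x88C26746391087B2.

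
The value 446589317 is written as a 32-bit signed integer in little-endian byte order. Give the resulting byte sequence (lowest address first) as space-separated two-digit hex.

85 69 9E 1A

446589317 in hexadecimal, padded to 32 bits, is 0x1A9E6985.
Split into bytes (most-significant first): 1A 9E 69 85.
Little-endian stores the least-significant byte at the lowest address.
So at ascending addresses the bytes are 85 69 9E 1A.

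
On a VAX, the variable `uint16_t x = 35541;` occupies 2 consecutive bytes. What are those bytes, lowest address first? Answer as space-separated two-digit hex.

35541 in hexadecimal, padded to 16 bits, is 0x8AD5.
Split into bytes (most-significant first): 8A D5.
In little-endian order the low byte comes first in memory.
So at ascending addresses the bytes are D5 8A.

D5 8A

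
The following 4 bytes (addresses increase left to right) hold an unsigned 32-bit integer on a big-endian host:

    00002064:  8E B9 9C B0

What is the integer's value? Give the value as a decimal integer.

Big-endian: lowest address holds the most-significant byte.
The bytes are already most-significant first: 0x8EB99CB0.
0x8EB99CB0 = 2394528944.

2394528944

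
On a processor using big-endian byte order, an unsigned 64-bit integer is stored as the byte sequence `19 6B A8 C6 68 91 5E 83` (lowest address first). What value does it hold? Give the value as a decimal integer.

Big-endian stores the most-significant byte at the lowest address.
The bytes are already most-significant first: 0x196BA8C668915E83.
0x196BA8C668915E83 = 1831743243567586947.

1831743243567586947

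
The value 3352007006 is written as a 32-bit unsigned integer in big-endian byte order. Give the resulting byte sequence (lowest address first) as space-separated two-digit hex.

3352007006 in hexadecimal, padded to 32 bits, is 0xC7CB915E.
Split into bytes (most-significant first): C7 CB 91 5E.
Big-endian stores the most-significant byte at the lowest address.
So the memory order matches the most-significant-first order: C7 CB 91 5E.

C7 CB 91 5E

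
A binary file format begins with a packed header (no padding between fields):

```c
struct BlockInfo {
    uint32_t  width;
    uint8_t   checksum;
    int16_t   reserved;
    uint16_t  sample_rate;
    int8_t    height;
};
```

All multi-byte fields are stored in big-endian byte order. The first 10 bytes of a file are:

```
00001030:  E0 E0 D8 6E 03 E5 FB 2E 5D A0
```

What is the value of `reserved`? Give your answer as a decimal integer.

-6661

`reserved` follows `width` (4 B), `checksum` (1 B), so it starts at offset 4 + 1 = 5 and occupies 2 bytes.
Bytes at offsets 5..6: E5 FB.
Big-endian stores the most-significant byte at the lowest address.
The bytes are already most-significant first: 0xE5FB.
Top bit is set, so as a signed 16-bit value this is 0xE5FB − 2^16 = -6661.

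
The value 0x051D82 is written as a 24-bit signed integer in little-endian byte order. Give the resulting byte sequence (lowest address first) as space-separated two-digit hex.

82 1D 05

Split into bytes (most-significant first): 05 1D 82.
Little-endian stores the least-significant byte at the lowest address.
So at ascending addresses the bytes are 82 1D 05.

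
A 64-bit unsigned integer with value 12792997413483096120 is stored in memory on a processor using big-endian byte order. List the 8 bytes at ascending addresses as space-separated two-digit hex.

B1 89 DB 5E 0B 26 A8 38

12792997413483096120 in hexadecimal, padded to 64 bits, is 0xB189DB5E0B26A838.
Split into bytes (most-significant first): B1 89 DB 5E 0B 26 A8 38.
Big-endian stores the most-significant byte at the lowest address.
So the memory order matches the most-significant-first order: B1 89 DB 5E 0B 26 A8 38.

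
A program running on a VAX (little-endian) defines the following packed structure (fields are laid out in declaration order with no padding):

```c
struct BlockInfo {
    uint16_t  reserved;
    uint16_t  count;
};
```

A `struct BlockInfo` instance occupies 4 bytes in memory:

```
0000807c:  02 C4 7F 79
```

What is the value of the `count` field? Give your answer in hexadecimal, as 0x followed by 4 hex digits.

`count` follows `reserved` (2 bytes), so it starts at byte offset 2 and occupies 2 bytes.
Bytes at offsets 2..3: 7F 79.
In little-endian order the low byte comes first in memory.
Reassemble most-significant byte first: 79 7F → 0x797F.

0x797F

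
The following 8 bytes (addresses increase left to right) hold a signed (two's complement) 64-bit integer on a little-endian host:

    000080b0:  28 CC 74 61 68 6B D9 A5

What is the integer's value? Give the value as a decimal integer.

Little-endian stores the least-significant byte at the lowest address.
Reassemble most-significant byte first: A5 D9 6B 68 61 74 CC 28 → 0xA5D96B686174CC28.
Top bit is set, so as a signed 64-bit value this is 0xA5D96B686174CC28 − 2^64 = -6496042891449414616.

-6496042891449414616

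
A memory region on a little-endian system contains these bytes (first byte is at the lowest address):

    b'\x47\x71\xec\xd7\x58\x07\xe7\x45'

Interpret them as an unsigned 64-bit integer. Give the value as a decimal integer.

5037002786398302535

Little-endian stores the least-significant byte at the lowest address.
Reassemble most-significant byte first: 45 E7 07 58 D7 EC 71 47 → 0x45E70758D7EC7147.
0x45E70758D7EC7147 = 5037002786398302535.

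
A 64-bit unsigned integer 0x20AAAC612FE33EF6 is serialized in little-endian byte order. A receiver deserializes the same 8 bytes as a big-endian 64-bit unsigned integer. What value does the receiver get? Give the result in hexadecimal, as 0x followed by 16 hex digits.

Stored little-endian, the bytes at ascending addresses are F6 3E E3 2F 61 AC AA 20.
Read back as big-endian, the last byte is least significant, giving 0xF63EE32F61ACAA20.

0xF63EE32F61ACAA20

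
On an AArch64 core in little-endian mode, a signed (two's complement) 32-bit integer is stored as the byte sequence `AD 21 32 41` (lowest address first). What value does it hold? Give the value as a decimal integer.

1093804461

In little-endian order the low byte comes first in memory.
Reassemble most-significant byte first: 41 32 21 AD → 0x413221AD.
0x413221AD = 1093804461.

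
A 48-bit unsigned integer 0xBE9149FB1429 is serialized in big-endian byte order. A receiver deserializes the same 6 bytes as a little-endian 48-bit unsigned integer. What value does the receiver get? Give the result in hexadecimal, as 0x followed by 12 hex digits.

0x2914FB4991BE

Stored big-endian, the bytes at ascending addresses are BE 91 49 FB 14 29.
Read back as little-endian, the first byte is least significant, giving 0x2914FB4991BE.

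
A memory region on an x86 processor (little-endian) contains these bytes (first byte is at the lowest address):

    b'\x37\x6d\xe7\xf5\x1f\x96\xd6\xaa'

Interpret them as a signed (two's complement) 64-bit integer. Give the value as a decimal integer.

Little-endian stores the least-significant byte at the lowest address.
Reassemble most-significant byte first: AA D6 96 1F F5 E7 6D 37 → 0xAAD6961FF5E76D37.
Top bit is set, so as a signed 64-bit value this is 0xAAD6961FF5E76D37 − 2^64 = -6136552378231984841.

-6136552378231984841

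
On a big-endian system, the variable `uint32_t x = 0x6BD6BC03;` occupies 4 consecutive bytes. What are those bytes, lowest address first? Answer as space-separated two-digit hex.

6B D6 BC 03

Split into bytes (most-significant first): 6B D6 BC 03.
In big-endian order the high byte comes first in memory.
So the memory order matches the most-significant-first order: 6B D6 BC 03.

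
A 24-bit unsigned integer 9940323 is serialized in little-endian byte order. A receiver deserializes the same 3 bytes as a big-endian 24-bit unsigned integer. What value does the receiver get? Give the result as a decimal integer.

9940323 in 24-bit hexadecimal is 0x97AD63.
Stored little-endian, the bytes at ascending addresses are 63 AD 97.
Read back as big-endian, the last byte is least significant, giving 0x63AD97.
0x63AD97 = 6532503.

6532503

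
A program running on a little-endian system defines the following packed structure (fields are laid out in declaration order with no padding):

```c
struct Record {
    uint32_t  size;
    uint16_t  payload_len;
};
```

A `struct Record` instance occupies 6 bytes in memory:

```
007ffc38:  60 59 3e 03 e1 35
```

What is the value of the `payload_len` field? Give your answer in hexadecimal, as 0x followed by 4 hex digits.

0x35E1

`payload_len` follows `size` (4 bytes), so it starts at byte offset 4 and occupies 2 bytes.
Bytes at offsets 4..5: E1 35.
Little-endian: lowest address holds the least-significant byte.
Reassemble most-significant byte first: 35 E1 → 0x35E1.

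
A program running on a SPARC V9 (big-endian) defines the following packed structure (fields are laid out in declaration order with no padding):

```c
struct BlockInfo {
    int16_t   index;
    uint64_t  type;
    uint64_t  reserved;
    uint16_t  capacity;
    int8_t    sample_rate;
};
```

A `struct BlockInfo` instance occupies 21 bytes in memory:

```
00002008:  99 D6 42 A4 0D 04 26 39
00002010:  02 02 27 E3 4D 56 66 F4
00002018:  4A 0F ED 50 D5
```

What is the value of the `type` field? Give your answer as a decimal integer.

4801977414156091906

`type` follows `index` (2 bytes), so it starts at byte offset 2 and occupies 8 bytes.
Bytes at offsets 2..9: 42 A4 0D 04 26 39 02 02.
Big-endian stores the most-significant byte at the lowest address.
The bytes are already most-significant first: 0x42A40D0426390202.
0x42A40D0426390202 = 4801977414156091906.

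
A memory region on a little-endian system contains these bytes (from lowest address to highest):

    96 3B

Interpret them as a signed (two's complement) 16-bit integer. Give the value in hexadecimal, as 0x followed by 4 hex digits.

Little-endian: lowest address holds the least-significant byte.
Reassemble most-significant byte first: 3B 96 → 0x3B96.

0x3B96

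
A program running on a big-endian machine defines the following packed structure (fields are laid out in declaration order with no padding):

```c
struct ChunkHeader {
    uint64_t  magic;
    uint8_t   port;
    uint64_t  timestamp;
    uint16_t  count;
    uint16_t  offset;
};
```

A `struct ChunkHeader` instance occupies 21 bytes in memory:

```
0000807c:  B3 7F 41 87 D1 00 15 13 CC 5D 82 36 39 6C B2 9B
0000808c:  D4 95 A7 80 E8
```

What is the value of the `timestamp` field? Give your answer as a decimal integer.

`timestamp` follows `magic` (8 B), `port` (1 B), so it starts at offset 8 + 1 = 9 and occupies 8 bytes.
Bytes at offsets 9..16: 5D 82 36 39 6C B2 9B D4.
Big-endian: lowest address holds the most-significant byte.
The bytes are already most-significant first: 0x5D8236396CB29BD4.
0x5D8236396CB29BD4 = 6738007612764363732.

6738007612764363732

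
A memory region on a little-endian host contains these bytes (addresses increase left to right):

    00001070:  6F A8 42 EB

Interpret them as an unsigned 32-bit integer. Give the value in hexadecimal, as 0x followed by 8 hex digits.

0xEB42A86F

Little-endian: lowest address holds the least-significant byte.
Reassemble most-significant byte first: EB 42 A8 6F → 0xEB42A86F.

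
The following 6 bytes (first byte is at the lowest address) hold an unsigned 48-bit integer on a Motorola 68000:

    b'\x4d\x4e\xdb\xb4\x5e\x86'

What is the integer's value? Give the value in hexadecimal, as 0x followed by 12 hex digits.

0x4D4EDBB45E86

Big-endian: lowest address holds the most-significant byte.
The bytes are already most-significant first: 0x4D4EDBB45E86.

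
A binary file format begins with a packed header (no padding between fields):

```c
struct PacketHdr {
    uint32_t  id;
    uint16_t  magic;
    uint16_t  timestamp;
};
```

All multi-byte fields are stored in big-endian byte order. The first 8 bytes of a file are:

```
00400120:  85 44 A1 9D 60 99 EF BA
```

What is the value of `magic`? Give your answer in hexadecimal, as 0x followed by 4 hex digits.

0x6099

`magic` follows `id` (4 bytes), so it starts at byte offset 4 and occupies 2 bytes.
Bytes at offsets 4..5: 60 99.
Big-endian stores the most-significant byte at the lowest address.
The bytes are already most-significant first: 0x6099.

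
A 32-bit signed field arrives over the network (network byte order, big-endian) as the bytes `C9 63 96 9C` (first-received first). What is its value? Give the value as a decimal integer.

-916220260

Big-endian stores the most-significant byte at the lowest address.
The bytes are already most-significant first: 0xC963969C.
Top bit is set, so as a signed 32-bit value this is 0xC963969C − 2^32 = -916220260.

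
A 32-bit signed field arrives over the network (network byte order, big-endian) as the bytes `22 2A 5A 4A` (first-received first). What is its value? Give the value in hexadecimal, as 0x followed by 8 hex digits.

0x222A5A4A

Big-endian: lowest address holds the most-significant byte.
The bytes are already most-significant first: 0x222A5A4A.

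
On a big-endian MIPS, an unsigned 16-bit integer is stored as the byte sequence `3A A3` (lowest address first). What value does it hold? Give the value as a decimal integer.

Big-endian: lowest address holds the most-significant byte.
The bytes are already most-significant first: 0x3AA3.
0x3AA3 = 15011.

15011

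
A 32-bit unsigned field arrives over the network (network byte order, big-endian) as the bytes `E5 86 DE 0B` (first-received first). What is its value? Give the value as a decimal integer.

3850821131

Big-endian: lowest address holds the most-significant byte.
The bytes are already most-significant first: 0xE586DE0B.
0xE586DE0B = 3850821131.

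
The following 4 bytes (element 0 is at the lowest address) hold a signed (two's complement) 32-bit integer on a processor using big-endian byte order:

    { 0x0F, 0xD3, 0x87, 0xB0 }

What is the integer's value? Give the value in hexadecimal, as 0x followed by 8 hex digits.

0x0FD387B0

In big-endian order the high byte comes first in memory.
The bytes are already most-significant first: 0x0FD387B0.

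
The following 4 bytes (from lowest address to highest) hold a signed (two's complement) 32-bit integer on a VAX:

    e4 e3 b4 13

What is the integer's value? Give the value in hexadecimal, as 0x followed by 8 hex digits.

Little-endian stores the least-significant byte at the lowest address.
Reassemble most-significant byte first: 13 B4 E3 E4 → 0x13B4E3E4.

0x13B4E3E4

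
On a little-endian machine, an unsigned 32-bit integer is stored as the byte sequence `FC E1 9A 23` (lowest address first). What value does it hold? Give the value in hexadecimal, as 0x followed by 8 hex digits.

0x239AE1FC

Little-endian stores the least-significant byte at the lowest address.
Reassemble most-significant byte first: 23 9A E1 FC → 0x239AE1FC.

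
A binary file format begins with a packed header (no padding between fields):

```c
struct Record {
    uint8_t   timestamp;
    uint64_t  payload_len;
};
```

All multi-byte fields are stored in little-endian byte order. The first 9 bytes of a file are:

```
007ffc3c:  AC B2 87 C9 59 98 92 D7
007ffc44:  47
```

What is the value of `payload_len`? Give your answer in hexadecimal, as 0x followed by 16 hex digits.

0x47D7929859C987B2

`payload_len` follows `timestamp` (1 byte), so it starts at byte offset 1 and occupies 8 bytes.
Bytes at offsets 1..8: B2 87 C9 59 98 92 D7 47.
Little-endian: lowest address holds the least-significant byte.
Reassemble most-significant byte first: 47 D7 92 98 59 C9 87 B2 → 0x47D7929859C987B2.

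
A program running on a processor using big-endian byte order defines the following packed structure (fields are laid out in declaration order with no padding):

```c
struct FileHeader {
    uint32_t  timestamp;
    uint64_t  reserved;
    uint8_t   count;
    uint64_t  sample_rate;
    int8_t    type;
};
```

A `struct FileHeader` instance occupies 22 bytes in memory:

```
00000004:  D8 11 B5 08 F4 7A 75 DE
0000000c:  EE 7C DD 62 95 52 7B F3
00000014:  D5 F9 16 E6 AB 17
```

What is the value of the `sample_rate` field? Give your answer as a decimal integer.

5943612233578112683

`sample_rate` follows `timestamp` (4 B), `reserved` (8 B), `count` (1 B), so it starts at offset 4 + 8 + 1 = 13 and occupies 8 bytes.
Bytes at offsets 13..20: 52 7B F3 D5 F9 16 E6 AB.
Big-endian stores the most-significant byte at the lowest address.
The bytes are already most-significant first: 0x527BF3D5F916E6AB.
0x527BF3D5F916E6AB = 5943612233578112683.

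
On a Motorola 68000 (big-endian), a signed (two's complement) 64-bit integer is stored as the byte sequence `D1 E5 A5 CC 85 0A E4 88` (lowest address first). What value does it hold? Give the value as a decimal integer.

-3322066852291877752

Big-endian stores the most-significant byte at the lowest address.
The bytes are already most-significant first: 0xD1E5A5CC850AE488.
Top bit is set, so as a signed 64-bit value this is 0xD1E5A5CC850AE488 − 2^64 = -3322066852291877752.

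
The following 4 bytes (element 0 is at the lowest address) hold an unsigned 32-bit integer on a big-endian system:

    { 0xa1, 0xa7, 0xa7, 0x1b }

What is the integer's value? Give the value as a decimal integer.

2712119067

Big-endian stores the most-significant byte at the lowest address.
The bytes are already most-significant first: 0xA1A7A71B.
0xA1A7A71B = 2712119067.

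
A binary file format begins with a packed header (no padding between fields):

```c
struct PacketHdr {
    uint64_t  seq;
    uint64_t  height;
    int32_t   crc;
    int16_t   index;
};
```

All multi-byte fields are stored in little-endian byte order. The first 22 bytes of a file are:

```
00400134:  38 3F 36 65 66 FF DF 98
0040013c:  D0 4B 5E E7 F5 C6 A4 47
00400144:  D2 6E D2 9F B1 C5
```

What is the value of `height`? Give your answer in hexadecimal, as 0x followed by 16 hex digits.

`height` follows `seq` (8 bytes), so it starts at byte offset 8 and occupies 8 bytes.
Bytes at offsets 8..15: D0 4B 5E E7 F5 C6 A4 47.
Little-endian: lowest address holds the least-significant byte.
Reassemble most-significant byte first: 47 A4 C6 F5 E7 5E 4B D0 → 0x47A4C6F5E75E4BD0.

0x47A4C6F5E75E4BD0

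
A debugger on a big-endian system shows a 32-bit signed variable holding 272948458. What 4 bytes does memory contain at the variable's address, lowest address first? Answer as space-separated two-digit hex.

272948458 in hexadecimal, padded to 32 bits, is 0x1044DCEA.
Split into bytes (most-significant first): 10 44 DC EA.
Big-endian stores the most-significant byte at the lowest address.
So the memory order matches the most-significant-first order: 10 44 DC EA.

10 44 DC EA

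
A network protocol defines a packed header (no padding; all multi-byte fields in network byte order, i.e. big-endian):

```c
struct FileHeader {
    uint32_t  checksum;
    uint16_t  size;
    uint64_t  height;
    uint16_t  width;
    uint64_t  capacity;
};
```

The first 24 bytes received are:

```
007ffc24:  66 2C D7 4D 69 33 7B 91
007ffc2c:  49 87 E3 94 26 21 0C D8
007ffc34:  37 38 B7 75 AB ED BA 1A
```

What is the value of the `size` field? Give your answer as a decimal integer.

`size` follows `checksum` (4 bytes), so it starts at byte offset 4 and occupies 2 bytes.
Bytes at offsets 4..5: 69 33.
Big-endian stores the most-significant byte at the lowest address.
The bytes are already most-significant first: 0x6933.
0x6933 = 26931.

26931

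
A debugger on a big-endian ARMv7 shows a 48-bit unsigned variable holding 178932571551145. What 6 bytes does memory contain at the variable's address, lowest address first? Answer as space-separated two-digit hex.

178932571551145 in hexadecimal, padded to 48 bits, is 0xA2BCFC5DB5A9.
Split into bytes (most-significant first): A2 BC FC 5D B5 A9.
In big-endian order the high byte comes first in memory.
So the memory order matches the most-significant-first order: A2 BC FC 5D B5 A9.

A2 BC FC 5D B5 A9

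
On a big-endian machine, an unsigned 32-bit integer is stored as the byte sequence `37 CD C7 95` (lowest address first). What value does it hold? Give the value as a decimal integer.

In big-endian order the high byte comes first in memory.
The bytes are already most-significant first: 0x37CDC795.
0x37CDC795 = 936232853.

936232853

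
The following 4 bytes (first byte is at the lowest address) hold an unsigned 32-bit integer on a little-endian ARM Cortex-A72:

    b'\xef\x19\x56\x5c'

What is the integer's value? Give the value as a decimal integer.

Little-endian stores the least-significant byte at the lowest address.
Reassemble most-significant byte first: 5C 56 19 EF → 0x5C5619EF.
0x5C5619EF = 1549146607.

1549146607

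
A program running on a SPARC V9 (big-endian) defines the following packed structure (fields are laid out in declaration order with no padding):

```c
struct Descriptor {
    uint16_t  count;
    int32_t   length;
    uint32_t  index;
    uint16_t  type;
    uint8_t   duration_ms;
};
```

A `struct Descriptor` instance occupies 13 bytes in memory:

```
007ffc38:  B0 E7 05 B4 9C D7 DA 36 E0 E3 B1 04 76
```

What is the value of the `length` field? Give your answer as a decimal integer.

`length` follows `count` (2 bytes), so it starts at byte offset 2 and occupies 4 bytes.
Bytes at offsets 2..5: 05 B4 9C D7.
Big-endian: lowest address holds the most-significant byte.
The bytes are already most-significant first: 0x05B49CD7.
0x05B49CD7 = 95722711.

95722711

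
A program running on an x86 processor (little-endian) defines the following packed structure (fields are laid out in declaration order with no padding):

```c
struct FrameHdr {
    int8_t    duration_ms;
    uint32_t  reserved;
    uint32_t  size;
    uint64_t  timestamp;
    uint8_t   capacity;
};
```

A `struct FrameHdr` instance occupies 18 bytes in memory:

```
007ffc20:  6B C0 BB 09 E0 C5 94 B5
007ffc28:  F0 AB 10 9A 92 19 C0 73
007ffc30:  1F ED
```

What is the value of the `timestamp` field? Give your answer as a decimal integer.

2266366253563777195

`timestamp` follows `duration_ms` (1 B), `reserved` (4 B), `size` (4 B), so it starts at offset 1 + 4 + 4 = 9 and occupies 8 bytes.
Bytes at offsets 9..16: AB 10 9A 92 19 C0 73 1F.
In little-endian order the low byte comes first in memory.
Reassemble most-significant byte first: 1F 73 C0 19 92 9A 10 AB → 0x1F73C019929A10AB.
0x1F73C019929A10AB = 2266366253563777195.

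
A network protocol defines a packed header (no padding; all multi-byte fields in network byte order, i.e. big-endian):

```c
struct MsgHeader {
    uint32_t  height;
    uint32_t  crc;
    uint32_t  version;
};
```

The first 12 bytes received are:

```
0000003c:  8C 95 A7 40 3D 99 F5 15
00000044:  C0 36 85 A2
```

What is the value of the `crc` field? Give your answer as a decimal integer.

1033499925

`crc` follows `height` (4 bytes), so it starts at byte offset 4 and occupies 4 bytes.
Bytes at offsets 4..7: 3D 99 F5 15.
In big-endian order the high byte comes first in memory.
The bytes are already most-significant first: 0x3D99F515.
0x3D99F515 = 1033499925.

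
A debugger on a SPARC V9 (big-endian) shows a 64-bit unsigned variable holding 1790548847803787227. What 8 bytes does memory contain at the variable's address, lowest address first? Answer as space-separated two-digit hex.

18 D9 4E B0 BA 54 67 DB

1790548847803787227 in hexadecimal, padded to 64 bits, is 0x18D94EB0BA5467DB.
Split into bytes (most-significant first): 18 D9 4E B0 BA 54 67 DB.
In big-endian order the high byte comes first in memory.
So the memory order matches the most-significant-first order: 18 D9 4E B0 BA 54 67 DB.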